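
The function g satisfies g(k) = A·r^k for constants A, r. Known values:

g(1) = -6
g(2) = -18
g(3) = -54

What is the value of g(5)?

-486

Consecutive ratio: -18/(-6) = 3, and -54/(-18) = 3, so r = 3.
Then A·3^1 = -6 gives A = -2, and g(k) = -2·3^k.
g(5) = -2·3^5 = -486.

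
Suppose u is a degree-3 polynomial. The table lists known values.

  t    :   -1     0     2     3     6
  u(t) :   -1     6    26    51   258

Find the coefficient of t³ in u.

1

Write u(t) = at³ + bt² + ct + d; the 5 given values yield a linear system in the 4 coefficients.
Solving, u(t) = t³ + 6t + 6.
The coefficient of t³ is 1.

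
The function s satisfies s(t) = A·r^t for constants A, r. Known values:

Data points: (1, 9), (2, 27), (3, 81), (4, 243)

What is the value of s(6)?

Consecutive ratio: 27/9 = 3, and 81/27 = 3, so r = 3.
Then A·3^1 = 9 gives A = 3, and s(t) = 3·3^t.
s(6) = 3·3^6 = 2187.

2187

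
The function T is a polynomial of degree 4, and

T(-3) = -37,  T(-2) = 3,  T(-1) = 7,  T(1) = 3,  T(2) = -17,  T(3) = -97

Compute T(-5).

Write T(n) = an^4 + bn³ + cn² + dn + e; the 6 given values yield a linear system in the 5 coefficients.
Solving, T(n) = -n^4 - n³ + n² - n + 5.
Then T(-5) = -465.

-465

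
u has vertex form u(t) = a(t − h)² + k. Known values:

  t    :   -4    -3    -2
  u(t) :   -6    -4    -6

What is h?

First differences 2, -2; second difference -4 = 2a, so a = -2.
Expanding, the t-coefficient is −2ah = 4h; matching it to the data gives h = -3, and then k = -4.
So u(t) = -2(t + 3)² − 4.
Hence h = -3.

-3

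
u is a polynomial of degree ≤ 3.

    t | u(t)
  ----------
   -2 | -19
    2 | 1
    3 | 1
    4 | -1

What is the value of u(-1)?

-11

Write u(t) = at³ + bt² + ct + d; the 4 given values yield a linear system in the 4 coefficients.
Solving, the leading coefficient vanishes, and u(t) = -t² + 5t - 5.
Then u(-1) = -11.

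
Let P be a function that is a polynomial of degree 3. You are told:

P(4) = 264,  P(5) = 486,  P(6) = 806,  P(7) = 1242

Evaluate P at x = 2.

42

Write P(x) = ax³ + bx² + cx + d; the 4 given values yield a linear system in the 4 coefficients.
Solving, P(x) = 3x³ + 4x² + 3x - 4.
Then P(2) = 42.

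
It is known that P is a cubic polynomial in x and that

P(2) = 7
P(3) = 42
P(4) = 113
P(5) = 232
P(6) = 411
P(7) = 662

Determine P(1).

-4

Write P(x) = ax³ + bx² + cx + d; the 6 given values yield a linear system in the 4 coefficients.
Solving, P(x) = 2x³ - 3x - 3.
Then P(1) = -4.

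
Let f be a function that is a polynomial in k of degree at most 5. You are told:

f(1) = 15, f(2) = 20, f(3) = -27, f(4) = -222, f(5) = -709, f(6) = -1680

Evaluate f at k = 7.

First differences: 5, -47, -195, -487, -971. Second differences: -52, -148, -292, -484. Third differences: -96, -144, -192. Fourth differences: -48, -48.
Level-4 differences are constant, so f has degree 4.
Fitting a degree-4 polynomial gives f(k) = -2k^4 + 4k³ + 7k + 6.
Then f(7) = -3375.

-3375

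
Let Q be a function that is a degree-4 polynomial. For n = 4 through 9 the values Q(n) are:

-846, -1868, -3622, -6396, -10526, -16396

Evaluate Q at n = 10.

-24438

First differences: -1022, -1754, -2774, -4130, -5870. Second differences: -732, -1020, -1356, -1740. Third differences: -288, -336, -384. Fourth differences: -48, -48.
Level-4 differences are constant, so Q has degree 4.
Fitting a degree-4 polynomial gives Q(n) = -2n^4 - 4n³ - 4n² - 4n + 2.
Then Q(10) = -24438.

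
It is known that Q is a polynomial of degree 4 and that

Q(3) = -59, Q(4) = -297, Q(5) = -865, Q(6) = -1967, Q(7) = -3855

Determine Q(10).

-17475

Write Q(n) = an^4 + bn³ + cn² + dn + e; the 5 given values yield a linear system in the 5 coefficients.
Solving, Q(n) = -2n^4 + 2n³ + 5n² + 3n - 5.
Then Q(10) = -17475.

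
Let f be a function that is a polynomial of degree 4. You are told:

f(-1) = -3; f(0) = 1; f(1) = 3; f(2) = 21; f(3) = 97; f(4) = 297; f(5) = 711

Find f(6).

First differences: 4, 2, 18, 76, 200, 414. Second differences: -2, 16, 58, 124, 214. Third differences: 18, 42, 66, 90. Fourth differences: 24, 24, 24.
Level-4 differences are constant, so f has degree 4.
Extending the table by one column gives the next first difference 742, so f(6) = 711 + 742 = 1453.

1453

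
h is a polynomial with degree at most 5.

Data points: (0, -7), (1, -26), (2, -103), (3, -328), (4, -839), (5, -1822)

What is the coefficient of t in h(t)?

-8

Write h(t) = at^5 + bt^4 + ct³ + dt² + et + p; the 6 given values yield a linear system in the 6 coefficients.
Solving, the leading coefficient vanishes, and h(t) = -2t^4 - 3t³ - 6t² - 8t - 7.
The coefficient of t is -8.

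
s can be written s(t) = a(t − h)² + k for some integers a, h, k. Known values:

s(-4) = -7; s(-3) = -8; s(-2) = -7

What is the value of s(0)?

First differences -1, 1; second difference 2 = 2a, so a = 1.
Expanding, the t-coefficient is −2ah = -2h; matching it to the data gives h = -3, and then k = -8.
So s(t) = 1(t + 3)² − 8.
s(0) = 1·3² − 8 = 1.

1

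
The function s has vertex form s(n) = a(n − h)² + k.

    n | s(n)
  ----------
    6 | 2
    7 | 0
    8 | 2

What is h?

7

First differences -2, 2; second difference 4 = 2a, so a = 2.
Expanding, the n-coefficient is −2ah = -4h; matching it to the data gives h = 7, and then k = 0.
So s(n) = 2(n − 7)² + 0.
Hence h = 7.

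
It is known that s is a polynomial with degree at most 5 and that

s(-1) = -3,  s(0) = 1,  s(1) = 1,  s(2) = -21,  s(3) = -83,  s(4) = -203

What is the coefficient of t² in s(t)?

Write s(t) = at^5 + bt^4 + ct³ + dt² + et + p; the 6 given values yield a linear system in the 6 coefficients.
Solving, the top 2 coefficients vanish, and s(t) = -3t³ - 2t² + 5t + 1.
The coefficient of t² is -2.

-2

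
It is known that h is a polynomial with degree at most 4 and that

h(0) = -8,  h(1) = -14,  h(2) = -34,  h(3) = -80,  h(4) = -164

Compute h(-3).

First differences: -6, -20, -46, -84. Second differences: -14, -26, -38. Third differences: -12, -12.
Level-3 differences are constant, so h has degree 3.
Fitting a degree-3 polynomial gives h(t) = -2t³ - t² - 3t - 8.
Then h(-3) = 46.

46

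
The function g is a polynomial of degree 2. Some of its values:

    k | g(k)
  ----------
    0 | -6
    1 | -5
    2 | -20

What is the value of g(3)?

Write g(k) = ak² + bk + c; the 3 given values yield a linear system in the 3 coefficients.
Solving, g(k) = -8k² + 9k - 6.
Then g(3) = -51.

-51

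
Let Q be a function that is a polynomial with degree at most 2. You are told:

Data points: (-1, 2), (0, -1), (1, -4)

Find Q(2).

-7

Write Q(t) = at² + bt + c; the 3 given values yield a linear system in the 3 coefficients.
Solving, the leading coefficient vanishes, and Q(t) = -3t - 1.
Then Q(2) = -7.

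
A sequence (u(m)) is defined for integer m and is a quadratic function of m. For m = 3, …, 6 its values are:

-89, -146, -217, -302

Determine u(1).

Write u(m) = am² + bm + c; the 4 given values yield a linear system in the 3 coefficients.
Solving, u(m) = -7m² - 8m - 2.
Then u(1) = -17.

-17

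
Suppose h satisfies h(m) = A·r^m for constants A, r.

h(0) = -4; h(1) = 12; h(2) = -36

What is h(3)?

108

Consecutive ratio: 12/(-4) = -3, and -36/12 = -3, so r = -3.
Then A·(-3)^0 = -4 gives A = -4, and h(m) = -4·(-3)^m.
h(3) = -4·(-3)^3 = 108.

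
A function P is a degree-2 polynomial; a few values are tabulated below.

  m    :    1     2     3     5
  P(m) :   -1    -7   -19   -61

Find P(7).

Write P(m) = am² + bm + c; the 4 given values yield a linear system in the 3 coefficients.
Solving, P(m) = -3m² + 3m - 1.
Then P(7) = -127.

-127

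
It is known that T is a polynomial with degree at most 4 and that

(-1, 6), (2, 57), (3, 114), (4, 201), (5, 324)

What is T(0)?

Write T(x) = ax^4 + bx³ + cx² + dx + e; the 5 given values yield a linear system in the 5 coefficients.
Solving, the leading coefficient vanishes, and T(x) = x³ + 6x² + 8x + 9.
Then T(0) = 9.

9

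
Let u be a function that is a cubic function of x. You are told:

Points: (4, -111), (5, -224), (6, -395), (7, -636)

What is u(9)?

-1376

Write u(x) = ax³ + bx² + cx + d; the 4 given values yield a linear system in the 4 coefficients.
Solving, u(x) = -2x³ + x² + 1.
Then u(9) = -1376.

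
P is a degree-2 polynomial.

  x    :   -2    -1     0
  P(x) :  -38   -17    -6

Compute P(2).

-14

Write P(x) = ax² + bx + c; the 3 given values yield a linear system in the 3 coefficients.
Solving, P(x) = -5x² + 6x - 6.
Then P(2) = -14.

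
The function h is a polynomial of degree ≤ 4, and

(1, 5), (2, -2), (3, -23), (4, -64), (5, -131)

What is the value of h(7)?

-367

First differences: -7, -21, -41, -67. Second differences: -14, -20, -26. Third differences: -6, -6.
Level-3 differences are constant, so h has degree 3.
Fitting a degree-3 polynomial gives h(n) = -n³ - n² + 3n + 4.
Then h(7) = -367.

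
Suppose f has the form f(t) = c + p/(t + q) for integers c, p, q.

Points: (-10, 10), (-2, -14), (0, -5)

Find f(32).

3

(f(t) − c)(t + q) = p for each data point; the three points give a linear system in c and q, then p follows.
Solving: c = 4, q = 4, p = -36, so f(t) = 4 − 36/(t + 4).
Then f(32) = 4 − 36/36 = 3.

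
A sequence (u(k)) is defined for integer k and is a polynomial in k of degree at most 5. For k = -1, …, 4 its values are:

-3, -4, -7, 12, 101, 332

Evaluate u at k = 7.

First differences: -1, -3, 19, 89, 231. Second differences: -2, 22, 70, 142. Third differences: 24, 48, 72. Fourth differences: 24, 24.
Level-4 differences are constant, so u has degree 4.
Fitting a degree-4 polynomial gives u(k) = k^4 + 2k³ - 2k² - 4k - 4.
Then u(7) = 2957.

2957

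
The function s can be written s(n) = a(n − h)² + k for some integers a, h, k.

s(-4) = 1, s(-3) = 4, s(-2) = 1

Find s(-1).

First differences 3, -3; second difference -6 = 2a, so a = -3.
Expanding, the n-coefficient is −2ah = 6h; matching it to the data gives h = -3, and then k = 4.
So s(n) = -3(n + 3)² + 4.
s(-1) = -3·2² + 4 = -8.

-8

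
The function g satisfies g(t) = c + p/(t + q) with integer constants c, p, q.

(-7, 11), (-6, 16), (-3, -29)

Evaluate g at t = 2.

(g(t) − c)(t + q) = p for each data point; the three points give a linear system in c and q, then p follows.
Solving: c = 1, q = 4, p = -30, so g(t) = 1 − 30/(t + 4).
Then g(2) = 1 − 30/6 = -4.

-4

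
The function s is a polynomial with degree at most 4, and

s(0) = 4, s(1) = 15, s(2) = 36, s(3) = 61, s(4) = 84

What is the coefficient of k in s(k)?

4

First differences: 11, 21, 25, 23. Second differences: 10, 4, -2. Third differences: -6, -6.
Level-3 differences are constant, so s has degree 3.
Fitting a degree-3 polynomial gives s(k) = -k³ + 8k² + 4k + 4.
The coefficient of k is 4.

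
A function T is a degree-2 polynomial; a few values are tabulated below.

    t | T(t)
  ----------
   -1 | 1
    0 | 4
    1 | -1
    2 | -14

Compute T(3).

Write T(t) = at² + bt + c; the 4 given values yield a linear system in the 3 coefficients.
Solving, T(t) = -4t² - t + 4.
Then T(3) = -35.

-35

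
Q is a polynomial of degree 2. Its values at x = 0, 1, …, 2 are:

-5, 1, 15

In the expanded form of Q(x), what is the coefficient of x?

2

Write Q(x) = ax² + bx + c; the 3 given values yield a linear system in the 3 coefficients.
Solving, Q(x) = 4x² + 2x - 5.
The coefficient of x is 2.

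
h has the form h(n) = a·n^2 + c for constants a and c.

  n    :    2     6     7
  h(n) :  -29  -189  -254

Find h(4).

From h(2) = -29 and h(6) = -189: 4a + c = -29 and 36a + c = -189.
Subtracting: 32a = -160, so a = -5; then c = -29 − (-5)·4 = -9.
So h(n) = -5n² − 9, and h(4) = -89.

-89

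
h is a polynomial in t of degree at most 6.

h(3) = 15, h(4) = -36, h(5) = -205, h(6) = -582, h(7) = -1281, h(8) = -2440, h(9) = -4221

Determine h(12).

-15276

First differences: -51, -169, -377, -699, -1159, -1781. Second differences: -118, -208, -322, -460, -622. Third differences: -90, -114, -138, -162. Fourth differences: -24, -24, -24.
Level-4 differences are constant, so h has degree 4.
Fitting a degree-4 polynomial gives h(t) = -t^4 + 3t³ + 2t² - t.
Then h(12) = -15276.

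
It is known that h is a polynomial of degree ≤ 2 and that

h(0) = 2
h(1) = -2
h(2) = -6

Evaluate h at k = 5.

-18

Write h(k) = ak² + bk + c; the 3 given values yield a linear system in the 3 coefficients.
Solving, the leading coefficient vanishes, and h(k) = -4k + 2.
Then h(5) = -18.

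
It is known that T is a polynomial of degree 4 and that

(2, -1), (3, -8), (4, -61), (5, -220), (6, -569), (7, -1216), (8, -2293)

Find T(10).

-6385

First differences: -7, -53, -159, -349, -647, -1077. Second differences: -46, -106, -190, -298, -430. Third differences: -60, -84, -108, -132. Fourth differences: -24, -24, -24.
Level-4 differences are constant, so T has degree 4.
Fitting a degree-4 polynomial gives T(k) = -k^4 + 4k³ - 4k² + 2k - 5.
Then T(10) = -6385.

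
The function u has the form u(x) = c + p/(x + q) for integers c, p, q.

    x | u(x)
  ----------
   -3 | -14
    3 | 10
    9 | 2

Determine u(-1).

-38

(u(x) − c)(x + q) = p for each data point; the three points give a linear system in c and q, then p follows.
Solving: c = -2, q = 0, p = 36, so u(x) = -2 + 36/(x + 0).
Then u(-1) = -2 + 36/(-1) = -38.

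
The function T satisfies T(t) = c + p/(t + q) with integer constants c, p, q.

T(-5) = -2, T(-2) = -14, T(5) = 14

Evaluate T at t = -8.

(T(t) − c)(t + q) = p for each data point; the three points give a linear system in c and q, then p follows.
Solving: c = 6, q = 0, p = 40, so T(t) = 6 + 40/(t + 0).
Then T(-8) = 6 + 40/(-8) = 1.

1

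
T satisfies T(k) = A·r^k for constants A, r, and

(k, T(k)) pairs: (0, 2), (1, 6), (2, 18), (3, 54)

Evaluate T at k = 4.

Consecutive ratio: 6/2 = 3, and 18/6 = 3, so r = 3.
Then A·3^0 = 2 gives A = 2, and T(k) = 2·3^k.
T(4) = 2·3^4 = 162.

162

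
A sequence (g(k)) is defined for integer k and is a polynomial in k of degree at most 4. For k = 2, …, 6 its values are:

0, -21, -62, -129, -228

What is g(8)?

First differences: -21, -41, -67, -99. Second differences: -20, -26, -32. Third differences: -6, -6.
Level-3 differences are constant, so g has degree 3.
Fitting a degree-3 polynomial gives g(k) = -k³ - k² + 3k + 6.
Then g(8) = -546.

-546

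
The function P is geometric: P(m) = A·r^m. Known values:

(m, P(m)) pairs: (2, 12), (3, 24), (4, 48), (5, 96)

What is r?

Consecutive ratio: 24/12 = 2, and 48/24 = 2, so r = 2.
Then A·2^2 = 12 gives A = 3, and P(m) = 3·2^m.

2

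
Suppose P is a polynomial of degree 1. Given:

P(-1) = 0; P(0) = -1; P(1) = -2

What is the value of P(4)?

-5

First differences: -1, -1.
Level-1 differences are constant, so P has degree 1.
Fitting a degree-1 polynomial gives P(n) = -n - 1.
Then P(4) = -5.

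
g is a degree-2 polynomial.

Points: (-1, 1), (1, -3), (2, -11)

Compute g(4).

Write g(x) = ax² + bx + c; the 3 given values yield a linear system in the 3 coefficients.
Solving, g(x) = -2x² - 2x + 1.
Then g(4) = -39.

-39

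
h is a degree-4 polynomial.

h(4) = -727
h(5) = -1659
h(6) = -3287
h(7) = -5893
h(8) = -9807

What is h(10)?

-23119

Write h(m) = am^4 + bm³ + cm² + dm + e; the 5 given values yield a linear system in the 5 coefficients.
Solving, h(m) = -2m^4 - 3m³ - m² - 2m + 1.
Then h(10) = -23119.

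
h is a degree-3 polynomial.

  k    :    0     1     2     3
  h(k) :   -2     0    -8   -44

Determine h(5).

Write h(k) = ak³ + bk² + ck + d; the 4 given values yield a linear system in the 4 coefficients.
Solving, h(k) = -3k³ + 4k² + k - 2.
Then h(5) = -272.

-272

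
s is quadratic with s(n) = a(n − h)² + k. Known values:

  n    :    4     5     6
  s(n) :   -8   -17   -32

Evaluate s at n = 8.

-80

First differences -9, -15; second difference -6 = 2a, so a = -3.
Expanding, the n-coefficient is −2ah = 6h; matching it to the data gives h = 3, and then k = -5.
So s(n) = -3(n − 3)² − 5.
s(8) = -3·5² − 5 = -80.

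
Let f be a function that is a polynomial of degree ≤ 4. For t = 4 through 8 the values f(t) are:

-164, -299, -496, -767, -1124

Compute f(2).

-32

First differences: -135, -197, -271, -357. Second differences: -62, -74, -86. Third differences: -12, -12.
Level-3 differences are constant, so f has degree 3.
Fitting a degree-3 polynomial gives f(t) = -2t³ - t² - 4t - 4.
Then f(2) = -32.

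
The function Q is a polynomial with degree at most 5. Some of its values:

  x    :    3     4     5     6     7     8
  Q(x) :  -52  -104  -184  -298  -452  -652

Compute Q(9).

Write Q(x) = ax^5 + bx^4 + cx³ + dx² + ex + p; the 6 given values yield a linear system in the 6 coefficients.
Solving, the top 2 coefficients vanish, and Q(x) = -x³ - 2x² - x - 4.
Then Q(9) = -904.

-904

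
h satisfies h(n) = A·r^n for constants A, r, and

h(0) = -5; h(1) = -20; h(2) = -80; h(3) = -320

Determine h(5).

Consecutive ratio: -20/(-5) = 4, and -80/(-20) = 4, so r = 4.
Then A·4^0 = -5 gives A = -5, and h(n) = -5·4^n.
h(5) = -5·4^5 = -5120.

-5120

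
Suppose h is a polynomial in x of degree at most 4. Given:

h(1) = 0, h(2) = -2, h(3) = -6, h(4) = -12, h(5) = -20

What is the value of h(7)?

-42

First differences: -2, -4, -6, -8. Second differences: -2, -2, -2.
Level-2 differences are constant, so h has degree 2.
Fitting a degree-2 polynomial gives h(x) = -x² + x.
Then h(7) = -42.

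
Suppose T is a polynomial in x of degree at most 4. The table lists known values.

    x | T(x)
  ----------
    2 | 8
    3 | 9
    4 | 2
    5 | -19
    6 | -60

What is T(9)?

First differences: 1, -7, -21, -41. Second differences: -8, -14, -20. Third differences: -6, -6.
Level-3 differences are constant, so T has degree 3.
Fitting a degree-3 polynomial gives T(x) = -x³ + 5x² - 5x + 6.
Then T(9) = -363.

-363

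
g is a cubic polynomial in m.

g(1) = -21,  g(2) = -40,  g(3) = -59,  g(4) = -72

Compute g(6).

-56

Write g(m) = am³ + bm² + cm + d; the 4 given values yield a linear system in the 4 coefficients.
Solving, g(m) = m³ - 6m² - 8m - 8.
Then g(6) = -56.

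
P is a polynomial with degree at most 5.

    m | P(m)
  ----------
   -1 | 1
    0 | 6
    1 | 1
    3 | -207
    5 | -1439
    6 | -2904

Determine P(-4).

-494

Write P(m) = am^5 + bm^4 + cm³ + dm² + em + p; the 6 given values yield a linear system in the 6 coefficients.
Solving, the leading coefficient vanishes, and P(m) = -2m^4 - m³ - 3m² + m + 6.
Then P(-4) = -494.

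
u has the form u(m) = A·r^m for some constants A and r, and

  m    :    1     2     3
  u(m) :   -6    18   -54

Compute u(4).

162

Consecutive ratio: 18/(-6) = -3, and -54/18 = -3, so r = -3.
Then A·(-3)^1 = -6 gives A = 2, and u(m) = 2·(-3)^m.
u(4) = 2·(-3)^4 = 162.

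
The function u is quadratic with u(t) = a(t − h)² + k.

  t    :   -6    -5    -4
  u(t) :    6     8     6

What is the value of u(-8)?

First differences 2, -2; second difference -4 = 2a, so a = -2.
Expanding, the t-coefficient is −2ah = 4h; matching it to the data gives h = -5, and then k = 8.
So u(t) = -2(t + 5)² + 8.
u(-8) = -2·(-3)² + 8 = -10.

-10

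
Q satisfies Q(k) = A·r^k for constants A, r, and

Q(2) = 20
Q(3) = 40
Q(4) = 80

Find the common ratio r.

2

Consecutive ratio: 40/20 = 2, and 80/40 = 2, so r = 2.
Then A·2^2 = 20 gives A = 5, and Q(k) = 5·2^k.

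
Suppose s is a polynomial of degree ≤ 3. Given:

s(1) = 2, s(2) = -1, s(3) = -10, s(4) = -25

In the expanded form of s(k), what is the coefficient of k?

6

Write s(k) = ak³ + bk² + ck + d; the 4 given values yield a linear system in the 4 coefficients.
Solving, the leading coefficient vanishes, and s(k) = -3k² + 6k - 1.
The coefficient of k is 6.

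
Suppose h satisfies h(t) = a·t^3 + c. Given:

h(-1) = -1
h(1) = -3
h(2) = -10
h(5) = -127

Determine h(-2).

6

From h(-1) = -1 and h(1) = -3: -1a + c = -1 and 1a + c = -3.
Subtracting: 2a = -2, so a = -1; then c = -1 − (-1)·(-1) = -2.
So h(t) = -1t³ − 2, and h(-2) = 6.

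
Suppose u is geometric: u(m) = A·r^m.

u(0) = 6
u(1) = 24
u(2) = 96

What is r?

Consecutive ratio: 24/6 = 4, and 96/24 = 4, so r = 4.
Then A·4^0 = 6 gives A = 6, and u(m) = 6·4^m.

4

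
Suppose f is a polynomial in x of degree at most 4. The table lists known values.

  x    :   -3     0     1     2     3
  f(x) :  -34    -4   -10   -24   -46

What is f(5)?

-114

Write f(x) = ax^4 + bx³ + cx² + dx + e; the 5 given values yield a linear system in the 5 coefficients.
Solving, the top 2 coefficients vanish, and f(x) = -4x² - 2x - 4.
Then f(5) = -114.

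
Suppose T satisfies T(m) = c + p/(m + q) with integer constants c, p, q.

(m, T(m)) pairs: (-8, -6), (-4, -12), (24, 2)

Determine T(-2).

-24

(T(m) − c)(m + q) = p for each data point; the three points give a linear system in c and q, then p follows.
Solving: c = 0, q = 0, p = 48, so T(m) = 48/(m + 0).
Then T(-2) = 0 + 48/(-2) = -24.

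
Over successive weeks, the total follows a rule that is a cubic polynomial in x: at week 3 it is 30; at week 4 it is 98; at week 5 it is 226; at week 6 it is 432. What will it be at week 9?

Write the value at x as h(x).
Write h(x) = ax³ + bx² + cx + d; the 4 given values yield a linear system in the 4 coefficients.
Solving, h(x) = 3x³ - 6x² - x + 6.
Then h(9) = 1698.

1698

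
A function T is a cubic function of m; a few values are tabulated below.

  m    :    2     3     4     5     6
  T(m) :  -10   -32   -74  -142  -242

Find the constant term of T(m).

First differences: -22, -42, -68, -100. Second differences: -20, -26, -32. Third differences: -6, -6.
Level-3 differences are constant, so T has degree 3.
Fitting a degree-3 polynomial gives T(m) = -m³ - m² + 2m - 2.
The constant term is T(0) = -2.

-2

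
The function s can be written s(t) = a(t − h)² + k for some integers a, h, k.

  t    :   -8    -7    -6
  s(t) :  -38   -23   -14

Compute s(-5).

First differences 15, 9; second difference -6 = 2a, so a = -3.
Expanding, the t-coefficient is −2ah = 6h; matching it to the data gives h = -5, and then k = -11.
So s(t) = -3(t + 5)² − 11.
s(-5) = -3·0² − 11 = -11.

-11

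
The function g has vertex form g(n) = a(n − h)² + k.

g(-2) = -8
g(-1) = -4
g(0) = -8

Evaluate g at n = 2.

First differences 4, -4; second difference -8 = 2a, so a = -4.
Expanding, the n-coefficient is −2ah = 8h; matching it to the data gives h = -1, and then k = -4.
So g(n) = -4(n + 1)² − 4.
g(2) = -4·3² − 4 = -40.

-40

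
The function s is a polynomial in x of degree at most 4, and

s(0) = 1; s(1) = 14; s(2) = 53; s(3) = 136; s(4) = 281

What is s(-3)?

-62

First differences: 13, 39, 83, 145. Second differences: 26, 44, 62. Third differences: 18, 18.
Level-3 differences are constant, so s has degree 3.
Fitting a degree-3 polynomial gives s(x) = 3x³ + 4x² + 6x + 1.
Then s(-3) = -62.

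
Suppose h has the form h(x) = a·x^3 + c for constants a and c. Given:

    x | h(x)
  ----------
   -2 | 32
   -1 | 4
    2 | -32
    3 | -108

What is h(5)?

From h(-2) = 32 and h(-1) = 4: -8a + c = 32 and -1a + c = 4.
Subtracting: 7a = -28, so a = -4; then c = 32 − (-4)·(-8) = 0.
So h(x) = -4x³ + 0, and h(5) = -500.

-500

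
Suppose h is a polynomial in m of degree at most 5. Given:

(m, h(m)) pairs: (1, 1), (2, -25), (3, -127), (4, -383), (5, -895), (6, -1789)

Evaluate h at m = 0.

First differences: -26, -102, -256, -512, -894. Second differences: -76, -154, -256, -382. Third differences: -78, -102, -126. Fourth differences: -24, -24.
Level-4 differences are constant, so h has degree 4.
Fitting a degree-4 polynomial gives h(m) = -m^4 - 3m³ + 5m² - 5m + 5.
Then h(0) = 5.

5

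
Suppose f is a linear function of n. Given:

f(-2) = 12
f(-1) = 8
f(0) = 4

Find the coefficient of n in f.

Write f(n) = an + b; the 3 given values yield a linear system in the 2 coefficients.
Solving, f(n) = -4n + 4.
The coefficient of n is -4.

-4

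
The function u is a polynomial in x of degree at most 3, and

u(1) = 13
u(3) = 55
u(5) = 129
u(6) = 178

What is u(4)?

Write u(x) = ax³ + bx² + cx + d; the 4 given values yield a linear system in the 4 coefficients.
Solving, the leading coefficient vanishes, and u(x) = 4x² + 5x + 4.
Then u(4) = 88.

88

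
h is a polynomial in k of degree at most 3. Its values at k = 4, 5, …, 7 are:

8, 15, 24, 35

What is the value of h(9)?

Write h(k) = ak³ + bk² + ck + d; the 4 given values yield a linear system in the 4 coefficients.
Solving, the leading coefficient vanishes, and h(k) = k² - 2k.
Then h(9) = 63.

63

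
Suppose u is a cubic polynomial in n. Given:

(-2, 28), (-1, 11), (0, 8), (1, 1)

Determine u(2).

Write u(n) = an³ + bn² + cn + d; the 4 given values yield a linear system in the 4 coefficients.
Solving, u(n) = -3n³ - 2n² - 2n + 8.
Then u(2) = -28.

-28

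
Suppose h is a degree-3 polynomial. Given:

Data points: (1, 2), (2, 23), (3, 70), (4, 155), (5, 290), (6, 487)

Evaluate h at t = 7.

758

First differences: 21, 47, 85, 135, 197. Second differences: 26, 38, 50, 62. Third differences: 12, 12, 12.
Level-3 differences are constant, so h has degree 3.
Fitting a degree-3 polynomial gives h(t) = 2t³ + t² + 4t - 5.
Then h(7) = 758.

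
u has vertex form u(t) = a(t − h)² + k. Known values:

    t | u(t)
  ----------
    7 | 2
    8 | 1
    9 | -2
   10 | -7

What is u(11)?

First differences -1, -3, -5; second difference -2 = 2a, so a = -1.
Expanding, the t-coefficient is −2ah = 2h; matching it to the data gives h = 7, and then k = 2.
So u(t) = -1(t − 7)² + 2.
u(11) = -1·4² + 2 = -14.

-14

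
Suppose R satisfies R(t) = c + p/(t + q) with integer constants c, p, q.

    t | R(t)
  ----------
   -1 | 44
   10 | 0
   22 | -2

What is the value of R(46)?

-3

(R(t) − c)(t + q) = p for each data point; the three points give a linear system in c and q, then p follows.
Solving: c = -4, q = 2, p = 48, so R(t) = -4 + 48/(t + 2).
Then R(46) = -4 + 48/48 = -3.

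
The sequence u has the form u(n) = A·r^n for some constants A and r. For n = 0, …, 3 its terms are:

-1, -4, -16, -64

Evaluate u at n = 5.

-1024

Consecutive ratio: -4/(-1) = 4, and -16/(-4) = 4, so r = 4.
Then A·4^0 = -1 gives A = -1, and u(n) = -1·4^n.
u(5) = -1·4^5 = -1024.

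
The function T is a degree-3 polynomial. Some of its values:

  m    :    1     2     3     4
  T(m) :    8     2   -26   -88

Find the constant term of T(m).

4

Write T(m) = am³ + bm² + cm + d; the 4 given values yield a linear system in the 4 coefficients.
Solving, T(m) = -2m³ + m² + 5m + 4.
The constant term is T(0) = 4.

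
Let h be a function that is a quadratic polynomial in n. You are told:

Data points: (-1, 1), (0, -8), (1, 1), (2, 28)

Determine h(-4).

First differences: -9, 9, 27. Second differences: 18, 18.
Level-2 differences are constant, so h has degree 2.
Fitting a degree-2 polynomial gives h(n) = 9n² - 8.
Then h(-4) = 136.

136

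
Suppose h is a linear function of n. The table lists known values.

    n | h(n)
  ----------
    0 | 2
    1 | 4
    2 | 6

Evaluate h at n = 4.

10

Write h(n) = an + b; the 3 given values yield a linear system in the 2 coefficients.
Solving, h(n) = 2n + 2.
Then h(4) = 10.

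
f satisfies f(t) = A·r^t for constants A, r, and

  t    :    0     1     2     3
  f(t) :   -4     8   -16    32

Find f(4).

-64

Consecutive ratio: 8/(-4) = -2, and -16/8 = -2, so r = -2.
Then A·(-2)^0 = -4 gives A = -4, and f(t) = -4·(-2)^t.
f(4) = -4·(-2)^4 = -64.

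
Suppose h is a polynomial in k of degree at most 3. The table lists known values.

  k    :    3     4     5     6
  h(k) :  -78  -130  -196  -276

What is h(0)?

Write h(k) = ak³ + bk² + ck + d; the 4 given values yield a linear system in the 4 coefficients.
Solving, the leading coefficient vanishes, and h(k) = -7k² - 3k - 6.
The constant term is h(0) = -6.

-6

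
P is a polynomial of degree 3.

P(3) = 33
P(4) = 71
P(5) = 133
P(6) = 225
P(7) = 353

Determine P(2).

First differences: 38, 62, 92, 128. Second differences: 24, 30, 36. Third differences: 6, 6.
Level-3 differences are constant, so P has degree 3.
Fitting a degree-3 polynomial gives P(x) = x³ + x + 3.
Then P(2) = 13.

13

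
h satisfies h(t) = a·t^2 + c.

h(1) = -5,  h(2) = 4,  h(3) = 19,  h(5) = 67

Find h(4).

40

From h(1) = -5 and h(2) = 4: 1a + c = -5 and 4a + c = 4.
Subtracting: 3a = 9, so a = 3; then c = -5 − 3·1 = -8.
So h(t) = 3t² − 8, and h(4) = 40.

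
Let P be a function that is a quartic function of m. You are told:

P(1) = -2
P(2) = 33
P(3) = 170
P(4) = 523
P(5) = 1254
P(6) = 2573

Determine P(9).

First differences: 35, 137, 353, 731, 1319. Second differences: 102, 216, 378, 588. Third differences: 114, 162, 210. Fourth differences: 48, 48.
Level-4 differences are constant, so P has degree 4.
Fitting a degree-4 polynomial gives P(m) = 2m^4 - m³ + 7m² - 9m - 1.
Then P(9) = 12878.

12878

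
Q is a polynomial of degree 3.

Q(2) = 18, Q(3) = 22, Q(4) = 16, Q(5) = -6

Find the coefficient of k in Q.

3

Write Q(k) = ak³ + bk² + ck + d; the 4 given values yield a linear system in the 4 coefficients.
Solving, Q(k) = -k³ + 4k² + 3k + 4.
The coefficient of k is 3.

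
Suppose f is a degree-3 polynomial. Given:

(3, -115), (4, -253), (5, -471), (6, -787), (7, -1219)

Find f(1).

-7

First differences: -138, -218, -316, -432. Second differences: -80, -98, -116. Third differences: -18, -18.
Level-3 differences are constant, so f has degree 3.
Fitting a degree-3 polynomial gives f(t) = -3t³ - 4t² + t - 1.
Then f(1) = -7.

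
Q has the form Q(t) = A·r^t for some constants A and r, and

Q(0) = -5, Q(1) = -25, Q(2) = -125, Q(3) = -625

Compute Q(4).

Consecutive ratio: -25/(-5) = 5, and -125/(-25) = 5, so r = 5.
Then A·5^0 = -5 gives A = -5, and Q(t) = -5·5^t.
Q(4) = -5·5^4 = -3125.

-3125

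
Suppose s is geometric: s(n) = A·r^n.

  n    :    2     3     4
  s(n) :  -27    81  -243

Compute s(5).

Consecutive ratio: 81/(-27) = -3, and -243/81 = -3, so r = -3.
Then A·(-3)^2 = -27 gives A = -3, and s(n) = -3·(-3)^n.
s(5) = -3·(-3)^5 = 729.

729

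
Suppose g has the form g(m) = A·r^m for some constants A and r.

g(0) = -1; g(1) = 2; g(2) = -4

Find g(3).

8

Consecutive ratio: 2/(-1) = -2, and -4/2 = -2, so r = -2.
Then A·(-2)^0 = -1 gives A = -1, and g(m) = -1·(-2)^m.
g(3) = -1·(-2)^3 = 8.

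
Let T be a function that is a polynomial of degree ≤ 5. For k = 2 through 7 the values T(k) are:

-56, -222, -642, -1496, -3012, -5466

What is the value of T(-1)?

First differences: -166, -420, -854, -1516, -2454. Second differences: -254, -434, -662, -938. Third differences: -180, -228, -276. Fourth differences: -48, -48.
Level-4 differences are constant, so T has degree 4.
Fitting a degree-4 polynomial gives T(k) = -2k^4 - 2k³ + k² - 3k - 6.
Then T(-1) = -2.

-2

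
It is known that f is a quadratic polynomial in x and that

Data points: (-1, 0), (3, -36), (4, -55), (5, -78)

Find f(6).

Write f(x) = ax² + bx + c; the 4 given values yield a linear system in the 3 coefficients.
Solving, f(x) = -2x² - 5x - 3.
Then f(6) = -105.

-105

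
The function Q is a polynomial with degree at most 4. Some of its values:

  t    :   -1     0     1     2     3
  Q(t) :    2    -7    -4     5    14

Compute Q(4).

17

Write Q(t) = at^4 + bt³ + ct² + dt + e; the 5 given values yield a linear system in the 5 coefficients.
Solving, the leading coefficient vanishes, and Q(t) = -t³ + 6t² - 2t - 7.
Then Q(4) = 17.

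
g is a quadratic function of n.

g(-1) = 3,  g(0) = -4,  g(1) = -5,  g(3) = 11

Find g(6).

80

Write g(n) = an² + bn + c; the 4 given values yield a linear system in the 3 coefficients.
Solving, g(n) = 3n² - 4n - 4.
Then g(6) = 80.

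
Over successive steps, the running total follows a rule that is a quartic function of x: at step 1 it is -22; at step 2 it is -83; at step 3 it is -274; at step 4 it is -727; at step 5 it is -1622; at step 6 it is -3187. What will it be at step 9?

-14902

Write the value at x as T(x).
First differences: -61, -191, -453, -895, -1565. Second differences: -130, -262, -442, -670. Third differences: -132, -180, -228. Fourth differences: -48, -48.
Level-4 differences are constant, so T has degree 4.
Fitting a degree-4 polynomial gives T(x) = -2x^4 - 2x³ - 3x² - 8x - 7.
Then T(9) = -14902.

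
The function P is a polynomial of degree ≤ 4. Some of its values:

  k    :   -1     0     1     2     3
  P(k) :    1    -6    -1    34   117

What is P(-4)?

-86

First differences: -7, 5, 35, 83. Second differences: 12, 30, 48. Third differences: 18, 18.
Level-3 differences are constant, so P has degree 3.
Fitting a degree-3 polynomial gives P(k) = 3k³ + 6k² - 4k - 6.
Then P(-4) = -86.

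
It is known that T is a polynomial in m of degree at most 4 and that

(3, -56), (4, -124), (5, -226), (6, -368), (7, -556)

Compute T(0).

4

Write T(m) = am^4 + bm³ + cm² + dm + e; the 5 given values yield a linear system in the 5 coefficients.
Solving, the leading coefficient vanishes, and T(m) = -m³ - 5m² + 4m + 4.
Then T(0) = 4.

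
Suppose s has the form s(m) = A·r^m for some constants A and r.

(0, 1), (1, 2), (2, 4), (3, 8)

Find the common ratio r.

Consecutive ratio: 2/1 = 2, and 4/2 = 2, so r = 2.
Then A·2^0 = 1 gives A = 1, and s(m) = 1·2^m.

2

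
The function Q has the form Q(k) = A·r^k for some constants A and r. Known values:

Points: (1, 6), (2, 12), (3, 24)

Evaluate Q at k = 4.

48

Consecutive ratio: 12/6 = 2, and 24/12 = 2, so r = 2.
Then A·2^1 = 6 gives A = 3, and Q(k) = 3·2^k.
Q(4) = 3·2^4 = 48.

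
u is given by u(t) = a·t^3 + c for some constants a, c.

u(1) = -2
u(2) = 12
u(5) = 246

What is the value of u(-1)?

-6

From u(1) = -2 and u(2) = 12: 1a + c = -2 and 8a + c = 12.
Subtracting: 7a = 14, so a = 2; then c = -2 − 2·1 = -4.
So u(t) = 2t³ − 4, and u(-1) = -6.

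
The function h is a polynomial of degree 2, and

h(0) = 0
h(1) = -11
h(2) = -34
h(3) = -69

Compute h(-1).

First differences: -11, -23, -35. Second differences: -12, -12.
Level-2 differences are constant, so h has degree 2.
Fitting a degree-2 polynomial gives h(x) = -6x² - 5x.
Then h(-1) = -1.

-1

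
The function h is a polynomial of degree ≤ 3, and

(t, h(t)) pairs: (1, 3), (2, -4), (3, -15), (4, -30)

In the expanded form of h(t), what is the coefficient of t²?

-2

Write h(t) = at³ + bt² + ct + d; the 4 given values yield a linear system in the 4 coefficients.
Solving, the leading coefficient vanishes, and h(t) = -2t² - t + 6.
The coefficient of t² is -2.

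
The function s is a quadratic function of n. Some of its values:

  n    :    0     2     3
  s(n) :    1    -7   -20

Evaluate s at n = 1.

Write s(n) = an² + bn + c; the 3 given values yield a linear system in the 3 coefficients.
Solving, s(n) = -3n² + 2n + 1.
Then s(1) = 0.

0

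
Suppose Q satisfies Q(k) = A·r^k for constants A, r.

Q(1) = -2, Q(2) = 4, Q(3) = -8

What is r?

Consecutive ratio: 4/(-2) = -2, and -8/4 = -2, so r = -2.
Then A·(-2)^1 = -2 gives A = 1, and Q(k) = 1·(-2)^k.

-2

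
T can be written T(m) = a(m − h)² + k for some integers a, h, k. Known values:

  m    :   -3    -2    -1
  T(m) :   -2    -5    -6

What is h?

First differences -3, -1; second difference 2 = 2a, so a = 1.
Expanding, the m-coefficient is −2ah = -2h; matching it to the data gives h = -1, and then k = -6.
So T(m) = 1(m + 1)² − 6.
Hence h = -1.

-1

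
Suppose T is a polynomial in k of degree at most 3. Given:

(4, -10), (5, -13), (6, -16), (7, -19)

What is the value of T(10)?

-28

First differences: -3, -3, -3.
Level-1 differences are constant, so T has degree 1.
Fitting a degree-1 polynomial gives T(k) = -3k + 2.
Then T(10) = -28.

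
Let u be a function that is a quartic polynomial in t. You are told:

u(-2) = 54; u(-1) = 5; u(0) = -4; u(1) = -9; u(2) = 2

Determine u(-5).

1521

Write u(t) = at^4 + bt³ + ct² + dt + e; the 5 given values yield a linear system in the 5 coefficients.
Solving, u(t) = 2t^4 - 2t³ - 5t - 4.
Then u(-5) = 1521.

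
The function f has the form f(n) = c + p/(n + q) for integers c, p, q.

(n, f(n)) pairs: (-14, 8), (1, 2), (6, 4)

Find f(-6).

(f(n) − c)(n + q) = p for each data point; the three points give a linear system in c and q, then p follows.
Solving: c = 6, q = 4, p = -20, so f(n) = 6 − 20/(n + 4).
Then f(-6) = 6 − 20/(-2) = 16.

16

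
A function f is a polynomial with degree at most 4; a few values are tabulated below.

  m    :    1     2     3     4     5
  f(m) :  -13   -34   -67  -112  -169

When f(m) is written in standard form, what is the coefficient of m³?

0

First differences: -21, -33, -45, -57. Second differences: -12, -12, -12.
Level-2 differences are constant, so f has degree 2.
Fitting a degree-2 polynomial gives f(m) = -6m² - 3m - 4.
The coefficient of m³ is 0.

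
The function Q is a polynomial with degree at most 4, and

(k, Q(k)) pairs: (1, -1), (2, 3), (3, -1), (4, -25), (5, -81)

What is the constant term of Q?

-1

Write Q(k) = ak^4 + bk³ + ck² + dk + e; the 5 given values yield a linear system in the 5 coefficients.
Solving, the leading coefficient vanishes, and Q(k) = -2k³ + 8k² - 6k - 1.
The constant term is Q(0) = -1.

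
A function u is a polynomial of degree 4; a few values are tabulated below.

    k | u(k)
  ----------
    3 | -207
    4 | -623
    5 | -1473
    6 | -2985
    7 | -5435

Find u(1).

-5

Write u(k) = ak^4 + bk³ + ck² + dk + e; the 5 given values yield a linear system in the 5 coefficients.
Solving, u(k) = -2k^4 - 2k³ + k² + k - 3.
Then u(1) = -5.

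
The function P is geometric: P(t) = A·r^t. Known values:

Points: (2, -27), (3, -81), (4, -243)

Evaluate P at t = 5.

Consecutive ratio: -81/(-27) = 3, and -243/(-81) = 3, so r = 3.
Then A·3^2 = -27 gives A = -3, and P(t) = -3·3^t.
P(5) = -3·3^5 = -729.

-729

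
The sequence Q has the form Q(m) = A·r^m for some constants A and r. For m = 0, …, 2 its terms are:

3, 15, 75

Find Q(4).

Consecutive ratio: 15/3 = 5, and 75/15 = 5, so r = 5.
Then A·5^0 = 3 gives A = 3, and Q(m) = 3·5^m.
Q(4) = 3·5^4 = 1875.

1875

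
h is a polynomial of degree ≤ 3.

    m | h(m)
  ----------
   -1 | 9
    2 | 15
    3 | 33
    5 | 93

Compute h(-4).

75

Write h(m) = am³ + bm² + cm + d; the 4 given values yield a linear system in the 4 coefficients.
Solving, the leading coefficient vanishes, and h(m) = 4m² - 2m + 3.
Then h(-4) = 75.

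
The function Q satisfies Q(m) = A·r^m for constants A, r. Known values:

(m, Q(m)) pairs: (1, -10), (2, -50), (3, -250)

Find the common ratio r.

5

Consecutive ratio: -50/(-10) = 5, and -250/(-50) = 5, so r = 5.
Then A·5^1 = -10 gives A = -2, and Q(m) = -2·5^m.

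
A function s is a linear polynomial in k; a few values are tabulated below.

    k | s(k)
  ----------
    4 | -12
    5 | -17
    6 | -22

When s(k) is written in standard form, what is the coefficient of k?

-5

First differences: -5, -5.
Level-1 differences are constant, so s has degree 1.
Fitting a degree-1 polynomial gives s(k) = -5k + 8.
The coefficient of k is -5.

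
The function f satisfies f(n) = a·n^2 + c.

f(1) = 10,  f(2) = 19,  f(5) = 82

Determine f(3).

From f(1) = 10 and f(2) = 19: 1a + c = 10 and 4a + c = 19.
Subtracting: 3a = 9, so a = 3; then c = 10 − 3·1 = 7.
So f(n) = 3n² + 7, and f(3) = 34.

34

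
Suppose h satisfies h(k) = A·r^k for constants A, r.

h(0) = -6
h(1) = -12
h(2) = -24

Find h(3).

-48

Consecutive ratio: -12/(-6) = 2, and -24/(-12) = 2, so r = 2.
Then A·2^0 = -6 gives A = -6, and h(k) = -6·2^k.
h(3) = -6·2^3 = -48.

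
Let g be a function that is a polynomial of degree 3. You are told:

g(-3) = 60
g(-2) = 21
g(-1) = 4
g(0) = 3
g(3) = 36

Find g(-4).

Write g(n) = an³ + bn² + cn + d; the 5 given values yield a linear system in the 4 coefficients.
Solving, g(n) = -n³ + 5n² + 5n + 3.
Then g(-4) = 127.

127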